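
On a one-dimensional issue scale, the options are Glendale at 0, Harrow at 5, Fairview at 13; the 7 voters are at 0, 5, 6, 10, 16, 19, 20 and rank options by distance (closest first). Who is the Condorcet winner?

With single-peaked preferences on a line, the Condorcet winner is the candidate closest to the median voter.
The median voter (position 10) is closest to Fairview at 13.
Check: Fairview vs Glendale — voters closer to Fairview: 4 of 7.

Fairview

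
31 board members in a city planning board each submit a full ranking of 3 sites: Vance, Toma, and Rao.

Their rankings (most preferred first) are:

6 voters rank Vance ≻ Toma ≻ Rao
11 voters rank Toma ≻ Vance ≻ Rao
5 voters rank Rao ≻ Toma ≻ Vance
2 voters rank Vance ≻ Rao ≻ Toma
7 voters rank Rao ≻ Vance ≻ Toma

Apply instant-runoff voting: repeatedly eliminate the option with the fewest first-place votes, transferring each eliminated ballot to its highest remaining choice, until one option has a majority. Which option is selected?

Round 1: Rao 12, Toma 11, Vance 8. Vance has the fewest and is eliminated.
Round 2: Toma 17, Rao 14. Toma has a majority.

Toma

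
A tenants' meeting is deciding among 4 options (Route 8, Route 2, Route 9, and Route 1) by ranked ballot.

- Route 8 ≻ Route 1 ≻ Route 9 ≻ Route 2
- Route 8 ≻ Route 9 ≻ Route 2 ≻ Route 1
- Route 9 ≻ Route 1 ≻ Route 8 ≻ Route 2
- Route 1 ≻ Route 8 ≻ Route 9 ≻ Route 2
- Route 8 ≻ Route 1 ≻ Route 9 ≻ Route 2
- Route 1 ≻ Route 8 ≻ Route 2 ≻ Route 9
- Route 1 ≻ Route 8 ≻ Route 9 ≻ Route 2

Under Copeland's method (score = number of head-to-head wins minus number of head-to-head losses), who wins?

Route 1

Pairwise results:
  Route 8 vs Route 2: Route 8 wins 7–0.
  Route 8 vs Route 9: Route 8 wins 6–1.
  Route 8 vs Route 1: Route 1 wins 4–3.
  Route 2 vs Route 9: Route 9 wins 6–1.
  Route 2 vs Route 1: Route 1 wins 6–1.
  Route 9 vs Route 1: Route 1 wins 5–2.
Copeland scores (wins − losses):
  Route 8: 2 − 1 = 1
  Route 2: 0 − 3 = -3
  Route 9: 1 − 2 = -1
  Route 1: 3 − 0 = 3
Route 1 has the best Copeland score.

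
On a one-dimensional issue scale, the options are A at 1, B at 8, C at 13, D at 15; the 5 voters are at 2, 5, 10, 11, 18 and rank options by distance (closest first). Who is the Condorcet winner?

B

With single-peaked preferences on a line, the Condorcet winner is the candidate closest to the median voter.
The median voter (position 10) is closest to B at 8.
Check: B vs C — voters closer to B: 3 of 5.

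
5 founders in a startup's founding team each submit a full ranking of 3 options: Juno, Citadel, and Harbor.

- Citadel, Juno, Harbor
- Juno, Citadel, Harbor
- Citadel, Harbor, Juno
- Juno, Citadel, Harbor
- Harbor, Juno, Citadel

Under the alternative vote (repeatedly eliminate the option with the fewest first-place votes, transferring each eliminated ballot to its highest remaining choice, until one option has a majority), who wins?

Juno

Round 1: Juno 2, Citadel 2, Harbor 1. Harbor has the fewest and is eliminated.
Round 2: Juno 3, Citadel 2. Juno has a majority.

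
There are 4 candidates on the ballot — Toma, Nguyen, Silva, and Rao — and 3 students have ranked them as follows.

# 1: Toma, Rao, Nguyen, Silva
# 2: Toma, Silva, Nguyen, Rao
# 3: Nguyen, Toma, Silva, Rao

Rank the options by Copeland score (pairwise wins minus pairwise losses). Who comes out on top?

Toma

Pairwise results:
  Toma vs Nguyen: Toma wins 2–1.
  Toma vs Silva: Toma wins 3–0.
  Toma vs Rao: Toma wins 3–0.
  Nguyen vs Silva: Nguyen wins 2–1.
  Nguyen vs Rao: Nguyen wins 2–1.
  Silva vs Rao: Silva wins 2–1.
Copeland scores (wins − losses):
  Toma: 3 − 0 = 3
  Nguyen: 2 − 1 = 1
  Silva: 1 − 2 = -1
  Rao: 0 − 3 = -3
Toma has the best Copeland score.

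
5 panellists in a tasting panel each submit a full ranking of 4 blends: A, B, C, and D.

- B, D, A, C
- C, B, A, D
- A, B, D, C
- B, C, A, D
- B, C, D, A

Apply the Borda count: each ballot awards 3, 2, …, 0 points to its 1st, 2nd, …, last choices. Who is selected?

Borda scores:
  A: 1 + 1 + 3 + 1 + 0 = 6
  B: 3 + 2 + 2 + 3 + 3 = 13
  C: 0 + 3 + 0 + 2 + 2 = 7
  D: 2 + 0 + 1 + 0 + 1 = 4
B has the highest total.

B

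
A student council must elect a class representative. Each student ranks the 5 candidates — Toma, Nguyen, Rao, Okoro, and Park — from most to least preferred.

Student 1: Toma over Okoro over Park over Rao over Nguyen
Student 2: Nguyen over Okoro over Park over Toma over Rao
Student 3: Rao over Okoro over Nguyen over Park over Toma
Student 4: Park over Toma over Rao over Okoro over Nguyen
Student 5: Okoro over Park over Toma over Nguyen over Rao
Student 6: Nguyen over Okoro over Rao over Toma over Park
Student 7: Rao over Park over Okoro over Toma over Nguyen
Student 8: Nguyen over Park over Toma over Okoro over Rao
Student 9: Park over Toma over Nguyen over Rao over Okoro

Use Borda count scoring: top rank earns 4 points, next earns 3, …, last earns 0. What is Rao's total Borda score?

14

Borda scores:
  Toma: 4 + 1 + 0 + 3 + 2 + 1 + 1 + 2 + 3 = 17
  Nguyen: 0 + 4 + 2 + 0 + 1 + 4 + 0 + 4 + 2 = 17
  Rao: 1 + 0 + 4 + 2 + 0 + 2 + 4 + 0 + 1 = 14
  Okoro: 3 + 3 + 3 + 1 + 4 + 3 + 2 + 1 + 0 = 20
  Park: 2 + 2 + 1 + 4 + 3 + 0 + 3 + 3 + 4 = 22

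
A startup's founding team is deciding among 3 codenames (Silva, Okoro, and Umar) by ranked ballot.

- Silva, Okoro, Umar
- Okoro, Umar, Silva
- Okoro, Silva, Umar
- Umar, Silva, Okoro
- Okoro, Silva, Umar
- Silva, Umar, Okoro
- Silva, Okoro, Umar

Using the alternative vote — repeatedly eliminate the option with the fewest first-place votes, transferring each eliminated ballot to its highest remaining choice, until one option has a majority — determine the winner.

Round 1: Silva 3, Okoro 3, Umar 1. Umar has the fewest and is eliminated.
Round 2: Silva 4, Okoro 3. Silva has a majority.

Silva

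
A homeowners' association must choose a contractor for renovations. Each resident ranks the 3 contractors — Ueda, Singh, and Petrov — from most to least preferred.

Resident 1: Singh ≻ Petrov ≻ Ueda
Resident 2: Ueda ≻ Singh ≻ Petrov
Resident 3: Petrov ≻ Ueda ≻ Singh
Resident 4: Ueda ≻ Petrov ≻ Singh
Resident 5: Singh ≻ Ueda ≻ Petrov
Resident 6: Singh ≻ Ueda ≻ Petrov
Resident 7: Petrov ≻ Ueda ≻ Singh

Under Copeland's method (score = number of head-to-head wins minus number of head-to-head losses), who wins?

Ueda

Pairwise results:
  Ueda vs Singh: Ueda wins 4–3.
  Ueda vs Petrov: Ueda wins 4–3.
  Singh vs Petrov: Singh wins 4–3.
Copeland scores (wins − losses):
  Ueda: 2 − 0 = 2
  Singh: 1 − 1 = 0
  Petrov: 0 − 2 = -2
Ueda has the best Copeland score.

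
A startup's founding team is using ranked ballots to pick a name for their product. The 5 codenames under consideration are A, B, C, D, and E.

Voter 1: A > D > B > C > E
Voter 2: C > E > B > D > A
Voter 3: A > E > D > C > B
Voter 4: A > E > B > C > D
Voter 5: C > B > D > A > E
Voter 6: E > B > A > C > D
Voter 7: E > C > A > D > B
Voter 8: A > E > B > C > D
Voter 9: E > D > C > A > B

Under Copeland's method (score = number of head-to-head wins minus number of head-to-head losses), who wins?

Pairwise results:
  A vs B: A wins 6–3.
  A vs C: A wins 5–4.
  A vs D: A wins 6–3.
  A vs E: A wins 5–4.
  B vs C: C wins 5–4.
  B vs D: B wins 5–4.
  B vs E: E wins 7–2.
  C vs D: C wins 6–3.
  C vs E: E wins 6–3.
  D vs E: E wins 7–2.
Copeland scores (wins − losses):
  A: 4 − 0 = 4
  B: 1 − 3 = -2
  C: 2 − 2 = 0
  D: 0 − 4 = -4
  E: 3 − 1 = 2
A has the best Copeland score.

A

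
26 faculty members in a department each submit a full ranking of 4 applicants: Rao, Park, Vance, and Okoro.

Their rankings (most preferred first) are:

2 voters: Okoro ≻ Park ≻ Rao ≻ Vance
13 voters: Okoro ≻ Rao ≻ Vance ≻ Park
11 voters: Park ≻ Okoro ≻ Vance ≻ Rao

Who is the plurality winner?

Okoro

First-place vote totals:
  Rao: 0
  Park: 11
  Vance: 0
  Okoro: 15
Okoro has the most first-place votes.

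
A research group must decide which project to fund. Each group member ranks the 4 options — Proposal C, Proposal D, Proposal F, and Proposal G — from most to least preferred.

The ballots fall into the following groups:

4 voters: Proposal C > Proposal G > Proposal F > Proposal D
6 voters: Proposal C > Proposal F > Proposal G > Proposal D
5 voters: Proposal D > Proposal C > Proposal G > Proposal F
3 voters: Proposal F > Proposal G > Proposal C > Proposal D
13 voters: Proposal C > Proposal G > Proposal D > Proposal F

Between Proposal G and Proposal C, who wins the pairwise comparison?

Ballots ranking Proposal G above Proposal C: 3.
Ballots ranking Proposal C above Proposal G: 4+6+5+13 = 28.
Proposal C wins the head-to-head, 28–3.

Proposal C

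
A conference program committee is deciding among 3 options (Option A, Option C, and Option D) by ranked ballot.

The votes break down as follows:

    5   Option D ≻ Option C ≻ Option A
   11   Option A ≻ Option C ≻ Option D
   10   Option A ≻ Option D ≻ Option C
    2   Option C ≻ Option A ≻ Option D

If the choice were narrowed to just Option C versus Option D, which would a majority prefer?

Option D

Ballots ranking Option C above Option D: 11+2 = 13.
Ballots ranking Option D above Option C: 5+10 = 15.
Option D wins the head-to-head, 15–13.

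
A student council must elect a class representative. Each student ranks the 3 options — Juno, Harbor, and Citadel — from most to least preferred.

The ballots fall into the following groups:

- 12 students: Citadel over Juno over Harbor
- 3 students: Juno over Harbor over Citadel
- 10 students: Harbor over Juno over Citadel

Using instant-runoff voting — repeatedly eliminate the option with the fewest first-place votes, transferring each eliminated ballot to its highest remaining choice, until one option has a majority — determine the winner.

Harbor

Round 1: Citadel 12, Harbor 10, Juno 3. Juno has the fewest and is eliminated.
Round 2: Harbor 13, Citadel 12. Harbor has a majority.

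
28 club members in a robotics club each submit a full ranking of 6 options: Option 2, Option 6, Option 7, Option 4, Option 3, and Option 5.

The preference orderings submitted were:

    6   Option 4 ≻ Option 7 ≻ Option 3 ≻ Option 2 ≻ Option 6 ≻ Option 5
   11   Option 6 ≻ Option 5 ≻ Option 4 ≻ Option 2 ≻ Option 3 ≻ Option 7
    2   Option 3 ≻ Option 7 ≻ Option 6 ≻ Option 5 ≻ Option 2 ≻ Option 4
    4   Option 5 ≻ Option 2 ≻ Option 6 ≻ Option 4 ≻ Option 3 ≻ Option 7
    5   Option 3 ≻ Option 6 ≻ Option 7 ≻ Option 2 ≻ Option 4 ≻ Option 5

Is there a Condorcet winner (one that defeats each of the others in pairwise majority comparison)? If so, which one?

Head-to-head results (28 voters total):
Option 2 vs Option 6: Option 6 wins 18–10.
Option 2 vs Option 7: Option 2 wins 15–13.
Option 2 vs Option 4: Option 4 wins 17–11.
Option 2 vs Option 3: Option 2 wins 15–13.
Option 2 vs Option 5: Option 5 wins 17–11.
Option 6 vs Option 7: Option 6 wins 20–8.
Option 6 vs Option 4: Option 6 wins 22–6.
Option 6 vs Option 3: Option 6 wins 15–13.
Option 6 vs Option 5: Option 6 wins 24–4.
Option 7 vs Option 4: Option 4 wins 21–7.
Option 7 vs Option 3: Option 3 wins 22–6.
Option 7 vs Option 5: Option 5 wins 15–13.
Option 4 vs Option 3: Option 4 wins 21–7.
Option 4 vs Option 5: Option 5 wins 17–11.
Option 3 vs Option 5: Option 5 wins 15–13.
Option 6 beats each rival — Option 2 (18–10), Option 7 (20–8), Option 4 (22–6), Option 3 (15–13), Option 5 (24–4) — so Option 6 is the Condorcet winner.

Option 6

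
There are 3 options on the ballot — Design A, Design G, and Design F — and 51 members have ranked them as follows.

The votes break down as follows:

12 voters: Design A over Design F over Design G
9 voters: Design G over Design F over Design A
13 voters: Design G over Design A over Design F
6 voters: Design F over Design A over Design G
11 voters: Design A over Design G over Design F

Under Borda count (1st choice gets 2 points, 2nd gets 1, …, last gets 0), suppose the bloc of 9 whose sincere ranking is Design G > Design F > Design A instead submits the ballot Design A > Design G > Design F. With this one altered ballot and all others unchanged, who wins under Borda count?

Design A

Borda totals with the altered ballot: Design A 83, Design G 46, Design F 24.
The winner is unchanged: still Design A.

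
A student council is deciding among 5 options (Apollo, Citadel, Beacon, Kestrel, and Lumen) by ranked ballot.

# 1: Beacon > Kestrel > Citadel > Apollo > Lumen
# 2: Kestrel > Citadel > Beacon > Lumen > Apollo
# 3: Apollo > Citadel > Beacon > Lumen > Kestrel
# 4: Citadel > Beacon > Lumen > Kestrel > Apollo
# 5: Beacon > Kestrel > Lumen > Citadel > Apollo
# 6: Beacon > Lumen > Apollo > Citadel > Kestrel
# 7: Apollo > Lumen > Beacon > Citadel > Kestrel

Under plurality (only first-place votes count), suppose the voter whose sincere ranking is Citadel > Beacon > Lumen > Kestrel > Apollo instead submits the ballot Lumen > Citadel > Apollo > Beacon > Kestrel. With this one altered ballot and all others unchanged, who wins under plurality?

Beacon

First-place totals with the altered ballot: Apollo 2, Citadel 0, Beacon 3, Kestrel 1, Lumen 1.
The winner is unchanged: still Beacon.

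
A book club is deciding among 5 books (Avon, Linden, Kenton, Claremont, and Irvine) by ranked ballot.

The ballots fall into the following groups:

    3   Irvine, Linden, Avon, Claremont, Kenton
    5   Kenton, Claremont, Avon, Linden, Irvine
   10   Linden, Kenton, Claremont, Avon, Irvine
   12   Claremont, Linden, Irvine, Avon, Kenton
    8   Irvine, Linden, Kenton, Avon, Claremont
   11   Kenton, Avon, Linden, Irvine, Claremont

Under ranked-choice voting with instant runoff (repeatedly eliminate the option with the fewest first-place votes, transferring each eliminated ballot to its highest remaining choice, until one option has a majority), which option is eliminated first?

Round 1: Kenton 16, Claremont 12, Irvine 11, Linden 10, Avon 0. Avon has the fewest and is eliminated.
Round 2: Kenton 16, Claremont 12, Irvine 11, Linden 10. Linden has the fewest and is eliminated.
Round 3: Kenton 26, Claremont 12, Irvine 11. Kenton has a majority.

Avon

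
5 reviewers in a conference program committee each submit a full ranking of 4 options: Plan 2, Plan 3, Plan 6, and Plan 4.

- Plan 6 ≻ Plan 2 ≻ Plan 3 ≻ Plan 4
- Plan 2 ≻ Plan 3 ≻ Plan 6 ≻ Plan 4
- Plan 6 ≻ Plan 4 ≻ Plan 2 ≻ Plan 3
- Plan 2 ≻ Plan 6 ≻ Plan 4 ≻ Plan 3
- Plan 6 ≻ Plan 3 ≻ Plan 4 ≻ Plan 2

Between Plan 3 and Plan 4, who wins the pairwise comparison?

Ballots ranking Plan 3 above Plan 4: 3.
Ballots ranking Plan 4 above Plan 3: 2.
Plan 3 wins the head-to-head, 3–2.

Plan 3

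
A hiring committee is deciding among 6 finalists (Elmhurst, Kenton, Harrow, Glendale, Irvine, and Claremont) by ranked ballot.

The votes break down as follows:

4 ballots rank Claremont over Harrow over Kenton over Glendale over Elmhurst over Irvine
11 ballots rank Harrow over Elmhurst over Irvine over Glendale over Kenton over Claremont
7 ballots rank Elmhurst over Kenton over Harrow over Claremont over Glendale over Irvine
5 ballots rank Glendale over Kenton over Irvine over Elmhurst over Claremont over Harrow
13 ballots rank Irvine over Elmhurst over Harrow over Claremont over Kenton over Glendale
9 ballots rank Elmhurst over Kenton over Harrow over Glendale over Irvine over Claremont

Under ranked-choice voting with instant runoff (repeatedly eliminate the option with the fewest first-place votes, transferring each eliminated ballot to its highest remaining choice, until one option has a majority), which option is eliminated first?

Kenton

Round 1: Elmhurst 16, Irvine 13, Harrow 11, Glendale 5, Claremont 4, Kenton 0. Kenton has the fewest and is eliminated.
Round 2: Elmhurst 16, Irvine 13, Harrow 11, Glendale 5, Claremont 4. Claremont has the fewest and is eliminated.
Round 3: Elmhurst 16, Harrow 15, Irvine 13, Glendale 5. Glendale has the fewest and is eliminated.
Round 4: Irvine 18, Elmhurst 16, Harrow 15. Harrow has the fewest and is eliminated.
Round 5: Elmhurst 31, Irvine 18. Elmhurst has a majority.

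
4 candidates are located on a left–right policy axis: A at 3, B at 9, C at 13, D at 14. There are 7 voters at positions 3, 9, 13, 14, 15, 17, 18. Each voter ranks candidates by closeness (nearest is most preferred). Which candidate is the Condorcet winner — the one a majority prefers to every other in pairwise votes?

D

With single-peaked preferences on a line, the Condorcet winner is the candidate closest to the median voter.
The median voter (position 14) is closest to D at 14.
Check: D vs B — voters closer to D: 5 of 7.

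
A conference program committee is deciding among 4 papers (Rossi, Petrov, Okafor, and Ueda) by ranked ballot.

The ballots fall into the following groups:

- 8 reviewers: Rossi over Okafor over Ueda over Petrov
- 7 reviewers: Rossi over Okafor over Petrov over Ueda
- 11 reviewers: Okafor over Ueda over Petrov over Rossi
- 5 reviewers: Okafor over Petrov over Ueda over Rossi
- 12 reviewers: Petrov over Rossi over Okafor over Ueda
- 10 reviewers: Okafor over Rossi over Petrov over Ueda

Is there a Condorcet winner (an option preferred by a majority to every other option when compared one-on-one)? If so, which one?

Head-to-head results (53 voters total):
Rossi vs Petrov: Petrov wins 28–25.
Rossi vs Okafor: Rossi wins 27–26.
Rossi vs Ueda: Rossi wins 37–16.
Petrov vs Okafor: Okafor wins 41–12.
Petrov vs Ueda: Petrov wins 34–19.
Okafor vs Ueda: Okafor wins 53–0.
No candidate beats all others: Rossi beats Okafor beats Petrov beats Rossi, a majority cycle.

No Condorcet winner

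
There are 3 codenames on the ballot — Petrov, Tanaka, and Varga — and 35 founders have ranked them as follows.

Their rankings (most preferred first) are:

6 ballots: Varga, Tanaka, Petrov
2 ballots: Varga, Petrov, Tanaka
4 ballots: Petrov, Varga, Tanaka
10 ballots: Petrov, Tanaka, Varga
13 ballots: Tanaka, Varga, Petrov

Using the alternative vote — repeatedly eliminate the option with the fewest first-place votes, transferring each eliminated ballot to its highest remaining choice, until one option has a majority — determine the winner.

Tanaka

Round 1: Petrov 14, Tanaka 13, Varga 8. Varga has the fewest and is eliminated.
Round 2: Tanaka 19, Petrov 16. Tanaka has a majority.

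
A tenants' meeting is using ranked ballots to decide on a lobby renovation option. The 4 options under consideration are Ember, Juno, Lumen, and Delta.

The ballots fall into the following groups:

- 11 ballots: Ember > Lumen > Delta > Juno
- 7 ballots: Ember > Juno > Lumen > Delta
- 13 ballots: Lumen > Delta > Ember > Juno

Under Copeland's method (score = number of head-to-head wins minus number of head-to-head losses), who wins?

Ember

Pairwise results:
  Ember vs Juno: Ember wins 31–0.
  Ember vs Lumen: Ember wins 18–13.
  Ember vs Delta: Ember wins 18–13.
  Juno vs Lumen: Lumen wins 24–7.
  Juno vs Delta: Delta wins 24–7.
  Lumen vs Delta: Lumen wins 31–0.
Copeland scores (wins − losses):
  Ember: 3 − 0 = 3
  Juno: 0 − 3 = -3
  Lumen: 2 − 1 = 1
  Delta: 1 − 2 = -1
Ember has the best Copeland score.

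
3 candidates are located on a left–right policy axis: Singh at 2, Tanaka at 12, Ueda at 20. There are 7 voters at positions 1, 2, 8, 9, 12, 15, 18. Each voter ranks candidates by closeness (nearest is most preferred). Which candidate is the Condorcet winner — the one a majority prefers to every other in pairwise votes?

With single-peaked preferences on a line, the Condorcet winner is the candidate closest to the median voter.
The median voter (position 9) is closest to Tanaka at 12.
Check: Tanaka vs Singh — voters closer to Tanaka: 5 of 7.

Tanaka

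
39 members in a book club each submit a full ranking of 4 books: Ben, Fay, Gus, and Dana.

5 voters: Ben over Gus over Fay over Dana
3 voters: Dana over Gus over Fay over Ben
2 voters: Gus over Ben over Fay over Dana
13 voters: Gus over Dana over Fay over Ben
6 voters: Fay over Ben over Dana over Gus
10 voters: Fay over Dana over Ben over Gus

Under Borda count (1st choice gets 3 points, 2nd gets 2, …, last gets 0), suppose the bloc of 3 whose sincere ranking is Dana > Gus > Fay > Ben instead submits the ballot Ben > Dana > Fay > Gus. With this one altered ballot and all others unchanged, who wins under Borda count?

Borda totals with the altered ballot: Ben 50, Fay 71, Gus 55, Dana 58.
The winner is unchanged: still Fay.

Fay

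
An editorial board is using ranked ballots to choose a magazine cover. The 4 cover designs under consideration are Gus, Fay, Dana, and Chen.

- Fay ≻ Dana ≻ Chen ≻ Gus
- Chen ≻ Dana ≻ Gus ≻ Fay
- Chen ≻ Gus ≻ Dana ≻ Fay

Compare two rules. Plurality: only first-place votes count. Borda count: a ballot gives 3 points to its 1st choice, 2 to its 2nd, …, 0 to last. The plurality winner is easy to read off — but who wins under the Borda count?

Chen

Plurality first-place counts: Gus 0, Fay 1, Dana 0, Chen 2 → Chen.
Borda totals: Gus 3, Fay 3, Dana 5, Chen 7 → Chen.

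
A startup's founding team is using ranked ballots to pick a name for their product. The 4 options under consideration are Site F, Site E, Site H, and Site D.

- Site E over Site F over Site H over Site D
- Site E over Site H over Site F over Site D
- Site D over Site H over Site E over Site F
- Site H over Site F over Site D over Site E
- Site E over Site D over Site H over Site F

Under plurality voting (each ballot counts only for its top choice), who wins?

Site E

First-place vote totals:
  Site F: 0
  Site E: 3
  Site H: 1
  Site D: 1
Site E has the most first-place votes.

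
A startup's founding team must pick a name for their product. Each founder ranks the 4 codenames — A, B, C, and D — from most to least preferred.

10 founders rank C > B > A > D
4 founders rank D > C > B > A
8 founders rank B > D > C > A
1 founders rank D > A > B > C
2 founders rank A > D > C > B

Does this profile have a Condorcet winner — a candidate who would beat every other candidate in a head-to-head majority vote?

Head-to-head results (25 voters total):
A vs B: B wins 22–3.
A vs C: C wins 22–3.
A vs D: D wins 13–12.
B vs C: C wins 16–9.
B vs D: B wins 18–7.
C vs D: D wins 15–10.
No candidate beats all others: B beats D beats C beats B, a majority cycle.

No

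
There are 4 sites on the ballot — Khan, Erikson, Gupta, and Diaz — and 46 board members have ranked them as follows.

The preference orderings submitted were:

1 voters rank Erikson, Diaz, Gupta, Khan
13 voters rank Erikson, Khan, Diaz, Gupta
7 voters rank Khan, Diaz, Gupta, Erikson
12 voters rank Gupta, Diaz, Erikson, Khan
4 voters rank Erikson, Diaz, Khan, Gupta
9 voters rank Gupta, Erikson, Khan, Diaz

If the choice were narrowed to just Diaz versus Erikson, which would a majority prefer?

Erikson

Ballots ranking Diaz above Erikson: 7+12 = 19.
Ballots ranking Erikson above Diaz: 1+13+4+9 = 27.
Erikson wins the head-to-head, 27–19.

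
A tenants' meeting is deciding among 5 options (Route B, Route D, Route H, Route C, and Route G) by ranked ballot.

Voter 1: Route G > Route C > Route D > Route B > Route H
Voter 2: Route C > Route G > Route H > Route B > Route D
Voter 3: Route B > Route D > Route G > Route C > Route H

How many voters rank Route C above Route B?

Ballots ranking Route C above Route B: 2.
Ballots ranking Route B above Route C: 1.
So 2 of 3 voters prefer Route C to Route B.

2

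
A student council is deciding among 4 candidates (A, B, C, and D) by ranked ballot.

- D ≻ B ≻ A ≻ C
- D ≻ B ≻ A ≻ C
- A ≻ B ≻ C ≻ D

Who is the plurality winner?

D

First-place vote totals:
  A: 1
  B: 0
  C: 0
  D: 2
D has the most first-place votes.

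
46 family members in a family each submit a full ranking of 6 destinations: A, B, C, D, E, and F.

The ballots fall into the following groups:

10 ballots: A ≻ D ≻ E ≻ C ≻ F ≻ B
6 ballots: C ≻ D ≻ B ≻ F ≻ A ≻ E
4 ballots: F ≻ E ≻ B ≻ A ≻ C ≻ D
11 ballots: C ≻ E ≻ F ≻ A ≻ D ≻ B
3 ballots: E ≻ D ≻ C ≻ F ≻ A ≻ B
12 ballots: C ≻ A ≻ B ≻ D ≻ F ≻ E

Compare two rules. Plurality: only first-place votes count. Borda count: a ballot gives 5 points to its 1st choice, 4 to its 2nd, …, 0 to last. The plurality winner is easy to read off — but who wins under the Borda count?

Plurality first-place counts: A 10, B 0, C 29, D 0, E 3, F 4 → C.
Borda totals: A 137, B 66, C 178, D 111, E 105, F 93 → C.

C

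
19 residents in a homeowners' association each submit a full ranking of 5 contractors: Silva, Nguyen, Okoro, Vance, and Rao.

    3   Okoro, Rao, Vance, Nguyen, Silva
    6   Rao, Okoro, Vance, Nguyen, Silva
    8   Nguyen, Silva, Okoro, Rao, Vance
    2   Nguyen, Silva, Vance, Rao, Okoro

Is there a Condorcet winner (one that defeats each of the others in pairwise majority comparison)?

Yes

Head-to-head results (19 voters total):
Silva vs Nguyen: Nguyen wins 19–0.
Silva vs Okoro: Silva wins 10–9.
Silva vs Vance: Silva wins 10–9.
Silva vs Rao: Silva wins 10–9.
Nguyen vs Okoro: Nguyen wins 10–9.
Nguyen vs Vance: Nguyen wins 10–9.
Nguyen vs Rao: Nguyen wins 10–9.
Okoro vs Vance: Okoro wins 17–2.
Okoro vs Rao: Okoro wins 11–8.
Vance vs Rao: Rao wins 17–2.
Nguyen beats each rival — Silva (19–0), Okoro (10–9), Vance (10–9), Rao (10–9) — so Nguyen is the Condorcet winner.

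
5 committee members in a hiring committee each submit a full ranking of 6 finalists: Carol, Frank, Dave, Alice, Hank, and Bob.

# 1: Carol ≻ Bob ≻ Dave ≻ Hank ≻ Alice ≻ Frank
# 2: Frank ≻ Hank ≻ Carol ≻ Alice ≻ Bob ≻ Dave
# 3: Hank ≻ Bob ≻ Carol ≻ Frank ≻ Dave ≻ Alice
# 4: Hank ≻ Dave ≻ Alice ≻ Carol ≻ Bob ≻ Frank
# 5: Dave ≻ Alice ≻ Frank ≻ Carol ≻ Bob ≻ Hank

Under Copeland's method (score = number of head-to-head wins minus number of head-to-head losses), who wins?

Hank

Pairwise results:
  Carol vs Frank: Carol wins 3–2.
  Carol vs Dave: Carol wins 3–2.
  Carol vs Alice: Carol wins 3–2.
  Carol vs Hank: Hank wins 3–2.
  Carol vs Bob: Carol wins 4–1.
  Frank vs Dave: Dave wins 3–2.
  Frank vs Alice: Alice wins 3–2.
  Frank vs Hank: Hank wins 3–2.
  Frank vs Bob: Bob wins 3–2.
  Dave vs Alice: Dave wins 4–1.
  Dave vs Hank: Hank wins 3–2.
  Dave vs Bob: Bob wins 3–2.
  Alice vs Hank: Hank wins 4–1.
  Alice vs Bob: Alice wins 3–2.
  Hank vs Bob: Hank wins 3–2.
Copeland scores (wins − losses):
  Carol: 4 − 1 = 3
  Frank: 0 − 5 = -5
  Dave: 2 − 3 = -1
  Alice: 2 − 3 = -1
  Hank: 5 − 0 = 5
  Bob: 2 − 3 = -1
Hank has the best Copeland score.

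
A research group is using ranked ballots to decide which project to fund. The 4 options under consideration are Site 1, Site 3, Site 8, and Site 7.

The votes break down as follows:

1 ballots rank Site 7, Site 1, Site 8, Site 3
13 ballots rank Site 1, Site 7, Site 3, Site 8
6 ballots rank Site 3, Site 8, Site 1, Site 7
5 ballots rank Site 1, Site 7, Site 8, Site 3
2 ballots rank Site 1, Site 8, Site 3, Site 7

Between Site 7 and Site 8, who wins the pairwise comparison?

Ballots ranking Site 7 above Site 8: 1+13+5 = 19.
Ballots ranking Site 8 above Site 7: 6+2 = 8.
Site 7 wins the head-to-head, 19–8.

Site 7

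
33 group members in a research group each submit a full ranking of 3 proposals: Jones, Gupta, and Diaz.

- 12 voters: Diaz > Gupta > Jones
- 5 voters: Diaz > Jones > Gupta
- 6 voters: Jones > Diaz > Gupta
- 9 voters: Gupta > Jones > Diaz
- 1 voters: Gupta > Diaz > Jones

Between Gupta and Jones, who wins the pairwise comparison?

Gupta

Ballots ranking Gupta above Jones: 12+9+1 = 22.
Ballots ranking Jones above Gupta: 5+6 = 11.
Gupta wins the head-to-head, 22–11.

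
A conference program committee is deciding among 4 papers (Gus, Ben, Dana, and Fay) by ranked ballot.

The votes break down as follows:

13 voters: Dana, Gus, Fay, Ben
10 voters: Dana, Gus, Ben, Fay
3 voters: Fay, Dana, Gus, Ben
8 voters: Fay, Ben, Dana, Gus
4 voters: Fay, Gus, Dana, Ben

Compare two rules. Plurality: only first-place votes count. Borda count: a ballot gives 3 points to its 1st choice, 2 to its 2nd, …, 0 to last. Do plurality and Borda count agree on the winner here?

Plurality first-place counts: Gus 0, Ben 0, Dana 23, Fay 15 → Dana.
Borda totals: Gus 57, Ben 26, Dana 87, Fay 58 → Dana.
The two rules agree on Dana.

Yes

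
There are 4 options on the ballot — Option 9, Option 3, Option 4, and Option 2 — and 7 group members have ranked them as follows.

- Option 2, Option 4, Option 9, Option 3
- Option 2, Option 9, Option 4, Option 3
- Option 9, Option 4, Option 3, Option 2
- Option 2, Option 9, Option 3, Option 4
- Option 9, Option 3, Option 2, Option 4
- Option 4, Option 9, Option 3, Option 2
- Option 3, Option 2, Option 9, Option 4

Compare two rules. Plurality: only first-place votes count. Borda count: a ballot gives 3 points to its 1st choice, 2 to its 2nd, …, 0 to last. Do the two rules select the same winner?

No

Plurality first-place counts: Option 9 2, Option 3 1, Option 4 1, Option 2 3 → Option 2.
Borda totals: Option 9 14, Option 3 8, Option 4 8, Option 2 12 → Option 9.
The two rules disagree: plurality picks Option 2, Borda picks Option 9.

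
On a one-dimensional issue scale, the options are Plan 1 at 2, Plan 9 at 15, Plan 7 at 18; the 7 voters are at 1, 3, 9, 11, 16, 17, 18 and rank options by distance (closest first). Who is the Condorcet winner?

Plan 9

With single-peaked preferences on a line, the Condorcet winner is the candidate closest to the median voter.
The median voter (position 11) is closest to Plan 9 at 15.
Check: Plan 9 vs Plan 7 — voters closer to Plan 9: 5 of 7.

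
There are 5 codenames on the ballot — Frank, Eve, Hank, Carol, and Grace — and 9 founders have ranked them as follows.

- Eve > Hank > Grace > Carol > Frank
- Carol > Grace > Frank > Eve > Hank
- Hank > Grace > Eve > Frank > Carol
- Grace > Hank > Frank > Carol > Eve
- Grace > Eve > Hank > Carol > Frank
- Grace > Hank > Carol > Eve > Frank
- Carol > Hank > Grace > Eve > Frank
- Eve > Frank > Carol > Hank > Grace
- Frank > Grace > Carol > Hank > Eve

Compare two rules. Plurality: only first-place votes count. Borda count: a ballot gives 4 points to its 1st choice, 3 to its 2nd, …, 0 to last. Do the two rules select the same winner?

Yes

Plurality first-place counts: Frank 1, Eve 2, Hank 1, Carol 2, Grace 3 → Grace.
Borda totals: Frank 12, Eve 16, Hank 20, Carol 17, Grace 25 → Grace.
The two rules agree on Grace.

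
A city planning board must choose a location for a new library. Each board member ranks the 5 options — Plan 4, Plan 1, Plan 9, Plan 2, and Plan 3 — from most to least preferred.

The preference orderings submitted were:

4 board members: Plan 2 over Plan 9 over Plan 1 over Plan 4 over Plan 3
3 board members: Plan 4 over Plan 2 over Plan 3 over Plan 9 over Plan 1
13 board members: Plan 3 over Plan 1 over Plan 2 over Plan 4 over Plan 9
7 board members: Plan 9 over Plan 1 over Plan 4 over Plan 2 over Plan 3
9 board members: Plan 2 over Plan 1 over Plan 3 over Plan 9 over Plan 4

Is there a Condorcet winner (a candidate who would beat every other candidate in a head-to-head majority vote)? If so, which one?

Plan 1

Head-to-head results (36 voters total):
Plan 4 vs Plan 1: Plan 1 wins 33–3.
Plan 4 vs Plan 9: Plan 9 wins 20–16.
Plan 4 vs Plan 2: Plan 2 wins 26–10.
Plan 4 vs Plan 3: Plan 3 wins 22–14.
Plan 1 vs Plan 9: Plan 1 wins 22–14.
Plan 1 vs Plan 2: Plan 1 wins 20–16.
Plan 1 vs Plan 3: Plan 1 wins 20–16.
Plan 9 vs Plan 2: Plan 2 wins 29–7.
Plan 9 vs Plan 3: Plan 3 wins 25–11.
Plan 2 vs Plan 3: Plan 2 wins 23–13.
Plan 1 beats each rival — Plan 4 (33–3), Plan 9 (22–14), Plan 2 (20–16), Plan 3 (20–16) — so Plan 1 is the Condorcet winner.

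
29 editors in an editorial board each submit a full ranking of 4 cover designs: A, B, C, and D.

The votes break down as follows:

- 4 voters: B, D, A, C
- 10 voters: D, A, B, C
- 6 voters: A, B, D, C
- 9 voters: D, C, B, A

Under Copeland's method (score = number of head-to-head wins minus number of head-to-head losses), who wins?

D

Pairwise results:
  A vs B: A wins 16–13.
  A vs C: A wins 20–9.
  A vs D: D wins 23–6.
  B vs C: B wins 20–9.
  B vs D: D wins 19–10.
  C vs D: D wins 29–0.
Copeland scores (wins − losses):
  A: 2 − 1 = 1
  B: 1 − 2 = -1
  C: 0 − 3 = -3
  D: 3 − 0 = 3
D has the best Copeland score.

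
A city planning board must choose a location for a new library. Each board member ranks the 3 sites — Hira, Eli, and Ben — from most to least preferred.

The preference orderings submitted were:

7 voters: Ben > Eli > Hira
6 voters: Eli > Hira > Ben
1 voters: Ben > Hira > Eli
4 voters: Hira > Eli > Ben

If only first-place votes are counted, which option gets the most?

First-place vote totals:
  Hira: 4
  Eli: 6
  Ben: 8
Ben has the most first-place votes.

Ben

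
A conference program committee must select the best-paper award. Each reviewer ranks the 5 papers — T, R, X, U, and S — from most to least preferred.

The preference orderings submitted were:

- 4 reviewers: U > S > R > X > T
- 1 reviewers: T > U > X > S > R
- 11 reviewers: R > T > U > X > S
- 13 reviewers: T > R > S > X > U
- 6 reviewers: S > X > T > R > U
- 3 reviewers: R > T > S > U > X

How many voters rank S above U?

22

Ballots ranking S above U: 13+6+3 = 22.
Ballots ranking U above S: 4+1+11 = 16.
So 22 of 38 voters prefer S to U.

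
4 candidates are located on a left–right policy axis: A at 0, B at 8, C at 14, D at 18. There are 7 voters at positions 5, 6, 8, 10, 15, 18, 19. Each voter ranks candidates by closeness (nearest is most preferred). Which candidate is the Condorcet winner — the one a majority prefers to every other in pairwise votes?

B

With single-peaked preferences on a line, the Condorcet winner is the candidate closest to the median voter.
The median voter (position 10) is closest to B at 8.
Check: B vs C — voters closer to B: 4 of 7.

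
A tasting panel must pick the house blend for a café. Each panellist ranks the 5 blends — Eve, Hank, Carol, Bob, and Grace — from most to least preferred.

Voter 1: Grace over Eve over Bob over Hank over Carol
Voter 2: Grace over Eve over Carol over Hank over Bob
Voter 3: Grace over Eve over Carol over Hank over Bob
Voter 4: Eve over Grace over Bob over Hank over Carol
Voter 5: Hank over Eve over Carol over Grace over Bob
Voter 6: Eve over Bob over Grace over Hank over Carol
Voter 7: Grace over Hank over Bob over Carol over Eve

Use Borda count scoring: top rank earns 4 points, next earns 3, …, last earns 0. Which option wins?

Grace

Borda scores:
  Eve: 3 + 3 + 3 + 4 + 3 + 4 + 0 = 20
  Hank: 1 + 1 + 1 + 1 + 4 + 1 + 3 = 12
  Carol: 0 + 2 + 2 + 0 + 2 + 0 + 1 = 7
  Bob: 2 + 0 + 0 + 2 + 0 + 3 + 2 = 9
  Grace: 4 + 4 + 4 + 3 + 1 + 2 + 4 = 22
Grace has the highest total.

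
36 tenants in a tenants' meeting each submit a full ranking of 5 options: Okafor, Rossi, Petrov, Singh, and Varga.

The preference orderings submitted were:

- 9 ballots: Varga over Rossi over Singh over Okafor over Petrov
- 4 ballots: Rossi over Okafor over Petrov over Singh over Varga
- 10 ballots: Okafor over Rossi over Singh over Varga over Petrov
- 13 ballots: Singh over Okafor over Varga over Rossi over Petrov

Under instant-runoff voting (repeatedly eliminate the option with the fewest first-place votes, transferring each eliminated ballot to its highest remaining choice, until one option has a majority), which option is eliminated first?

Round 1: Singh 13, Okafor 10, Varga 9, Rossi 4, Petrov 0. Petrov has the fewest and is eliminated.
Round 2: Singh 13, Okafor 10, Varga 9, Rossi 4. Rossi has the fewest and is eliminated.
Round 3: Okafor 14, Singh 13, Varga 9. Varga has the fewest and is eliminated.
Round 4: Singh 22, Okafor 14. Singh has a majority.

Petrov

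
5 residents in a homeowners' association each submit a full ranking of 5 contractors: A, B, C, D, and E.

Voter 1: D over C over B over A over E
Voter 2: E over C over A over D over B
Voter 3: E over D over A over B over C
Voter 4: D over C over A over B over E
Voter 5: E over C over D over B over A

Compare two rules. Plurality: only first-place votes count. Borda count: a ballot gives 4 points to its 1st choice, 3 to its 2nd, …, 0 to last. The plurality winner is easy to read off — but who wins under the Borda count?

Plurality first-place counts: A 0, B 0, C 0, D 2, E 3 → E.
Borda totals: A 7, B 5, C 12, D 14, E 12 → D.

D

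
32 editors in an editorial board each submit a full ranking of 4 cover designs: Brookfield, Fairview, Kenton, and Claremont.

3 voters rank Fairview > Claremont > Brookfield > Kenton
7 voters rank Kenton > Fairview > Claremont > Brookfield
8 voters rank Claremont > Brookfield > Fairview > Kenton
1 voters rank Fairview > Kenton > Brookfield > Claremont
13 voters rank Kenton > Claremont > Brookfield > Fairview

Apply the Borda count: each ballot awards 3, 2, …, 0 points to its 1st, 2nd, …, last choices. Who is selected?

Borda scores:
  Brookfield: 3·1 + 7·0 + 8·2 + 1 + 13·1 = 33
  Fairview: 3·3 + 7·2 + 8·1 + 3 + 13·0 = 34
  Kenton: 3·0 + 7·3 + 8·0 + 2 + 13·3 = 62
  Claremont: 3·2 + 7·1 + 8·3 + 0 + 13·2 = 63
Claremont has the highest total.

Claremont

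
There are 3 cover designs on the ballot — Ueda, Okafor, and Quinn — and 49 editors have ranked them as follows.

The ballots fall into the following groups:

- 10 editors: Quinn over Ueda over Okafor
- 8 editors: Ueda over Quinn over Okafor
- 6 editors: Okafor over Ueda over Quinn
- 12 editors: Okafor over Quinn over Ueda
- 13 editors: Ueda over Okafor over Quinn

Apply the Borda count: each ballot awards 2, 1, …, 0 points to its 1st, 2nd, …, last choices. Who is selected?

Borda scores:
  Ueda: 10·1 + 8·2 + 6·1 + 12·0 + 13·2 = 58
  Okafor: 10·0 + 8·0 + 6·2 + 12·2 + 13·1 = 49
  Quinn: 10·2 + 8·1 + 6·0 + 12·1 + 13·0 = 40
Ueda has the highest total.

Ueda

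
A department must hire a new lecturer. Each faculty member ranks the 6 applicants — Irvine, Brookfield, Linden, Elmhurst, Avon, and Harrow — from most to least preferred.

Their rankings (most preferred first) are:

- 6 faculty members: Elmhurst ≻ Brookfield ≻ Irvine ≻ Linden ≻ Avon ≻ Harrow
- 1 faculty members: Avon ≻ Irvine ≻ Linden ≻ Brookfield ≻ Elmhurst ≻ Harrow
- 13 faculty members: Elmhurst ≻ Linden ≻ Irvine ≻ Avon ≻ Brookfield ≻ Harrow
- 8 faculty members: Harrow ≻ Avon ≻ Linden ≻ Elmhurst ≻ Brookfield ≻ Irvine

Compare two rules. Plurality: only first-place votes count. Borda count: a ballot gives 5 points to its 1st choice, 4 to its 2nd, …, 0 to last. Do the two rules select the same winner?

Plurality first-place counts: Irvine 0, Brookfield 0, Linden 0, Elmhurst 19, Avon 1, Harrow 8 → Elmhurst.
Borda totals: Irvine 61, Brookfield 47, Linden 91, Elmhurst 112, Avon 69, Harrow 40 → Elmhurst.
The two rules agree on Elmhurst.

Yes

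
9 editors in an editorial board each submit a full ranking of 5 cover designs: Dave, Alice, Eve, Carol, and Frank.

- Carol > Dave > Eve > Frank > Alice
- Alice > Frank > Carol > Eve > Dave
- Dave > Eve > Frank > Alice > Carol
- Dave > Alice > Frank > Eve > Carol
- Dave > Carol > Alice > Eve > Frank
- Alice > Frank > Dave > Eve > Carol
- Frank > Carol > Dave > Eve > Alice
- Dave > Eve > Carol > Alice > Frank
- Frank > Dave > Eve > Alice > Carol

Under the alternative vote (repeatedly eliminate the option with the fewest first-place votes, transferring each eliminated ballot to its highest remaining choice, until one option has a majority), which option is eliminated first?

Round 1: Dave 4, Alice 2, Frank 2, Carol 1, Eve 0. Eve has the fewest and is eliminated.
Round 2: Dave 4, Alice 2, Frank 2, Carol 1. Carol has the fewest and is eliminated.
Round 3: Dave 5, Alice 2, Frank 2. Dave has a majority.

Eve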